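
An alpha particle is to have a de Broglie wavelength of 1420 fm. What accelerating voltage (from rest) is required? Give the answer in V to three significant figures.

p = h/λ = 6.626 × 10⁻³⁴ / 1.420 × 10⁻¹² = 4.666 × 10⁻²² kg·m/s.
KE = p²/(2m) = 1.638 × 10⁻¹⁷ J.
V = KE/2e = 1.638 × 10⁻¹⁷ / (2 × 1.602 × 10⁻¹⁹) = 51.1 V.

V = 51.1 V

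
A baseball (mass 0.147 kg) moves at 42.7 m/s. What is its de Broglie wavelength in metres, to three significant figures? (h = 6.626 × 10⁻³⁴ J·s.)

p = mv = 0.147 × 42.7 = 6.277 kg·m/s.
λ = h/p = 6.626 × 10⁻³⁴ / 6.277 = 1.06 × 10⁻³⁴ m.

λ = 1.06 × 10⁻³⁴ m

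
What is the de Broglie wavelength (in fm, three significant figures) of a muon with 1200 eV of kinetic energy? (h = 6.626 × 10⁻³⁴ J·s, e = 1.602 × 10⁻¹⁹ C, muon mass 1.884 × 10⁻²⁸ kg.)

λ = 2460 fm

KE = 1200 eV = 1.922 × 10⁻¹⁶ J.
p = √(2mKE) = √(2 × 1.884 × 10⁻²⁸ × 1.922 × 10⁻¹⁶) = 2.691 × 10⁻²² kg·m/s.
λ = h/p = 6.626 × 10⁻³⁴ / 2.691 × 10⁻²² = 2.46 × 10⁻¹² m = 2460 fm.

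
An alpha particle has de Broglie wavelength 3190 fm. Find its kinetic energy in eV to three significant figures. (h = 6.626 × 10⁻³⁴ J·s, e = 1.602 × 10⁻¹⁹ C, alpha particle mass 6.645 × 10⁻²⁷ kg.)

KE = 20.3 eV

p = h/λ = 6.626 × 10⁻³⁴ / 3.190 × 10⁻¹² = 2.077 × 10⁻²² kg·m/s.
KE = p²/(2m) = (2.077 × 10⁻²²)² / (2 × 6.645 × 10⁻²⁷) = 3.246 × 10⁻¹⁸ J = 20.3 eV.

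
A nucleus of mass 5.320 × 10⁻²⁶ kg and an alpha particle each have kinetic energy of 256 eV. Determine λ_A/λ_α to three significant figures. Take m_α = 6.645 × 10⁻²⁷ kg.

λ_A/λ_α = 0.353

At fixed KE, p = √(2mKE) so λ = h/p ∝ 1/√m.
λ_A/λ_α = √(m_α/m_A) = √(6.645 × 10⁻²⁷/5.320 × 10⁻²⁶) = √(0.1249) = 0.353.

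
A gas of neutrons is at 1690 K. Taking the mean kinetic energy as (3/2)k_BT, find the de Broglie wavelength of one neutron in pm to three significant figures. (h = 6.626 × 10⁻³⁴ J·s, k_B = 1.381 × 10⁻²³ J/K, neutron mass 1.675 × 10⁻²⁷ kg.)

λ = 61.2 pm

KE = (3/2)k_BT = 1.5 × 1.381 × 10⁻²³ × 1690 = 3.501 × 10⁻²⁰ J.
p = √(2mKE) = √(2 × 1.675 × 10⁻²⁷ × 3.501 × 10⁻²⁰) = 1.083 × 10⁻²³ kg·m/s.
λ = h/p = 6.12 × 10⁻¹¹ m = 61.2 pm.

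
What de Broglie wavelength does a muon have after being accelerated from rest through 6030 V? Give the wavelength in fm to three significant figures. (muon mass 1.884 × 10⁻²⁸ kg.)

KE = eV = 1.602 × 10⁻¹⁹ × 6030 = 9.660 × 10⁻¹⁶ J.
p = √(2mKE) = √(2 × 1.884 × 10⁻²⁸ × 9.660 × 10⁻¹⁶) = 6.033 × 10⁻²² kg·m/s.
λ = h/p = 6.626 × 10⁻³⁴ / 6.033 × 10⁻²² = 1.10 × 10⁻¹² m = 1100 fm.

λ = 1100 fm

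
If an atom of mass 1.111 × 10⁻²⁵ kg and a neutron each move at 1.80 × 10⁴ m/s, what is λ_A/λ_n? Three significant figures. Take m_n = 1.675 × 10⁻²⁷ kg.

At fixed v, p = mv so λ = h/(mv) ∝ 1/m.
λ_A/λ_n = m_n/m_A = 1.675 × 10⁻²⁷/1.111 × 10⁻²⁵ = 0.0151.

λ_A/λ_n = 0.0151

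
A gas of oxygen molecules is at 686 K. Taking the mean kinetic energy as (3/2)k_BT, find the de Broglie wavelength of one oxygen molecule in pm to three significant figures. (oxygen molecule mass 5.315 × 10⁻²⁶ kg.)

KE = (3/2)k_BT = 1.5 × 1.381 × 10⁻²³ × 686 = 1.421 × 10⁻²⁰ J.
p = √(2mKE) = √(2 × 5.315 × 10⁻²⁶ × 1.421 × 10⁻²⁰) = 3.887 × 10⁻²³ kg·m/s.
λ = h/p = 1.70 × 10⁻¹¹ m = 17.0 pm.

λ = 17.0 pm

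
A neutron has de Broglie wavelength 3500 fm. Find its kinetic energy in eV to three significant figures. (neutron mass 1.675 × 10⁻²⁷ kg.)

p = h/λ = 6.626 × 10⁻³⁴ / 3.500 × 10⁻¹² = 1.893 × 10⁻²² kg·m/s.
KE = p²/(2m) = (1.893 × 10⁻²²)² / (2 × 1.675 × 10⁻²⁷) = 1.070 × 10⁻¹⁷ J = 66.8 eV.

KE = 66.8 eV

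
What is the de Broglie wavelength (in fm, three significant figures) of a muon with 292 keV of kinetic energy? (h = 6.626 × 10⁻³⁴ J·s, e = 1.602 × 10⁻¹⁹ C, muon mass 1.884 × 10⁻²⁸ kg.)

KE = 292 keV = 4.678 × 10⁻¹⁴ J.
p = √(2mKE) = √(2 × 1.884 × 10⁻²⁸ × 4.678 × 10⁻¹⁴) = 4.198 × 10⁻²¹ kg·m/s.
λ = h/p = 6.626 × 10⁻³⁴ / 4.198 × 10⁻²¹ = 1.58 × 10⁻¹³ m = 158 fm.

λ = 158 fm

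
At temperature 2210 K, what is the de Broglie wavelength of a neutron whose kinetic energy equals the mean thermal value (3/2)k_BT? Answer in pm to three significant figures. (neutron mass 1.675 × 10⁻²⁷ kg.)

λ = 53.5 pm

KE = (3/2)k_BT = 1.5 × 1.381 × 10⁻²³ × 2210 = 4.578 × 10⁻²⁰ J.
p = √(2mKE) = √(2 × 1.675 × 10⁻²⁷ × 4.578 × 10⁻²⁰) = 1.238 × 10⁻²³ kg·m/s.
λ = h/p = 5.35 × 10⁻¹¹ m = 53.5 pm.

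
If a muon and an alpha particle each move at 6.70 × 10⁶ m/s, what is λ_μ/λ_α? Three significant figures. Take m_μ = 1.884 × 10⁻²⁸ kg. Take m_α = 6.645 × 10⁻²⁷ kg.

At fixed v, p = mv so λ = h/(mv) ∝ 1/m.
λ_μ/λ_α = m_α/m_μ = 6.645 × 10⁻²⁷/1.884 × 10⁻²⁸ = 35.3.

λ_μ/λ_α = 35.3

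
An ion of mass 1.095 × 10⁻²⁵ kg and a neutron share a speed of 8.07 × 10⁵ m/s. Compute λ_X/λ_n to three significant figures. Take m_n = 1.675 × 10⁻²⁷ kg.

λ_X/λ_n = 0.0153

At fixed v, p = mv so λ = h/(mv) ∝ 1/m.
λ_X/λ_n = m_n/m_X = 1.675 × 10⁻²⁷/1.095 × 10⁻²⁵ = 0.0153.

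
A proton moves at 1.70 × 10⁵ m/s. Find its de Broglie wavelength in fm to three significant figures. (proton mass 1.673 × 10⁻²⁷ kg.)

p = mv = 1.673 × 10⁻²⁷ × 1.70 × 10⁵ = 2.844 × 10⁻²² kg·m/s.
λ = h/p = 6.626 × 10⁻³⁴ / 2.844 × 10⁻²² = 2.33 × 10⁻¹² m = 2330 fm.

λ = 2330 fm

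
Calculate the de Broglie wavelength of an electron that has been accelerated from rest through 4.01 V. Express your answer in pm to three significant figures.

λ = 612 pm

KE = eV = 1.602 × 10⁻¹⁹ × 4.010 = 6.424 × 10⁻¹⁹ J.
p = √(2mKE) = √(2 × 9.109 × 10⁻³¹ × 6.424 × 10⁻¹⁹) = 1.082 × 10⁻²⁴ kg·m/s.
λ = h/p = 6.626 × 10⁻³⁴ / 1.082 × 10⁻²⁴ = 6.12 × 10⁻¹⁰ m = 612 pm.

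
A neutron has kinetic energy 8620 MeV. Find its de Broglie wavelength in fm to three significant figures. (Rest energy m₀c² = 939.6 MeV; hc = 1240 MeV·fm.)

Total energy E = KE + m₀c² = 8620 + 939.6 = 9559.6 MeV.
(pc)² = E² − (m₀c²)² = (9559.6)² − (939.6)² = 9.050 × 10⁷ MeV², so pc = 9513 MeV.
λ = hc/(pc) = 1240 MeV·fm / 9513 MeV = 0.130 fm.

λ = 0.130 fm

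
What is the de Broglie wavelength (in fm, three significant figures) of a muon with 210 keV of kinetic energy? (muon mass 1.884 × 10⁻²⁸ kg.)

KE = 210 keV = 3.364 × 10⁻¹⁴ J.
p = √(2mKE) = √(2 × 1.884 × 10⁻²⁸ × 3.364 × 10⁻¹⁴) = 3.560 × 10⁻²¹ kg·m/s.
λ = h/p = 6.626 × 10⁻³⁴ / 3.560 × 10⁻²¹ = 1.86 × 10⁻¹³ m = 186 fm.

λ = 186 fm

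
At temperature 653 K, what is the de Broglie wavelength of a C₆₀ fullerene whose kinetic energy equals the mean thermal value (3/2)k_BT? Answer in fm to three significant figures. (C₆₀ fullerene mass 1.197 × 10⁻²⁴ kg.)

KE = (3/2)k_BT = 1.5 × 1.381 × 10⁻²³ × 653 = 1.353 × 10⁻²⁰ J.
p = √(2mKE) = √(2 × 1.197 × 10⁻²⁴ × 1.353 × 10⁻²⁰) = 1.800 × 10⁻²² kg·m/s.
λ = h/p = 3.68 × 10⁻¹² m = 3680 fm.

λ = 3680 fm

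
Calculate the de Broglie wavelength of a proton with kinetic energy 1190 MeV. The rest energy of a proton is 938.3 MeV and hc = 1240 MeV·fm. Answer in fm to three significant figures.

λ = 0.649 fm

Total energy E = KE + m₀c² = 1190 + 938.3 = 2128.3 MeV.
(pc)² = E² − (m₀c²)² = (2128.3)² − (938.3)² = 3.649 × 10⁶ MeV², so pc = 1910 MeV.
λ = hc/(pc) = 1240 MeV·fm / 1910 MeV = 0.649 fm.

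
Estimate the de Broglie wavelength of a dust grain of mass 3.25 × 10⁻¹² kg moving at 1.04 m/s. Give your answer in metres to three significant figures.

λ = 1.96 × 10⁻²² m

p = mv = 3.25 × 10⁻¹² × 1.04 = 3.380 × 10⁻¹² kg·m/s.
λ = h/p = 6.626 × 10⁻³⁴ / 3.380 × 10⁻¹² = 1.96 × 10⁻²² m.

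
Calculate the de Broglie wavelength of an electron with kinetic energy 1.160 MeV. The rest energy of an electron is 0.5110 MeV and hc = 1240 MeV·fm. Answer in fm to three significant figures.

λ = 779 fm

Total energy E = KE + m₀c² = 1.160 + 0.5110 = 1.6710 MeV.
(pc)² = E² − (m₀c²)² = (1.6710)² − (0.5110)² = 2.531 MeV², so pc = 1.591 MeV.
λ = hc/(pc) = 1240 MeV·fm / 1.591 MeV = 779 fm.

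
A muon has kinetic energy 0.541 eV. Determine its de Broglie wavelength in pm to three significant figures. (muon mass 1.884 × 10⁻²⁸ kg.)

KE = 0.541 eV = 8.667 × 10⁻²⁰ J.
p = √(2mKE) = √(2 × 1.884 × 10⁻²⁸ × 8.667 × 10⁻²⁰) = 5.715 × 10⁻²⁴ kg·m/s.
λ = h/p = 6.626 × 10⁻³⁴ / 5.715 × 10⁻²⁴ = 1.16 × 10⁻¹⁰ m = 116 pm.

λ = 116 pm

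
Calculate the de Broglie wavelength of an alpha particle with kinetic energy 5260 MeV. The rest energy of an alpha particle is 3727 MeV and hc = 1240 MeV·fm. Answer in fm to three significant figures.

λ = 0.152 fm

Total energy E = KE + m₀c² = 5260 + 3727 = 8987 MeV.
(pc)² = E² − (m₀c²)² = (8987)² − (3727)² = 6.688 × 10⁷ MeV², so pc = 8178 MeV.
λ = hc/(pc) = 1240 MeV·fm / 8178 MeV = 0.152 fm.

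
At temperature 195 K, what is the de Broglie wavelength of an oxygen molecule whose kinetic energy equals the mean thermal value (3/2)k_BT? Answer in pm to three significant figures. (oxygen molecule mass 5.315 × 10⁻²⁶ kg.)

λ = 32.0 pm

KE = (3/2)k_BT = 1.5 × 1.381 × 10⁻²³ × 195 = 4.039 × 10⁻²¹ J.
p = √(2mKE) = √(2 × 5.315 × 10⁻²⁶ × 4.039 × 10⁻²¹) = 2.072 × 10⁻²³ kg·m/s.
λ = h/p = 3.20 × 10⁻¹¹ m = 32.0 pm.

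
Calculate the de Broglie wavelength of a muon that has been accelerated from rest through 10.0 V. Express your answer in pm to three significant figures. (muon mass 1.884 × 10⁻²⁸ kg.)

λ = 27.0 pm

KE = eV = 1.602 × 10⁻¹⁹ × 10.00 = 1.602 × 10⁻¹⁸ J.
p = √(2mKE) = √(2 × 1.884 × 10⁻²⁸ × 1.602 × 10⁻¹⁸) = 2.457 × 10⁻²³ kg·m/s.
λ = h/p = 6.626 × 10⁻³⁴ / 2.457 × 10⁻²³ = 2.70 × 10⁻¹¹ m = 27.0 pm.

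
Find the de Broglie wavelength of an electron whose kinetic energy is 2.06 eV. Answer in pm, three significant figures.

KE = 2.06 eV = 3.300 × 10⁻¹⁹ J.
p = √(2mKE) = √(2 × 9.109 × 10⁻³¹ × 3.300 × 10⁻¹⁹) = 7.754 × 10⁻²⁵ kg·m/s.
λ = h/p = 6.626 × 10⁻³⁴ / 7.754 × 10⁻²⁵ = 8.55 × 10⁻¹⁰ m = 855 pm.

λ = 855 pm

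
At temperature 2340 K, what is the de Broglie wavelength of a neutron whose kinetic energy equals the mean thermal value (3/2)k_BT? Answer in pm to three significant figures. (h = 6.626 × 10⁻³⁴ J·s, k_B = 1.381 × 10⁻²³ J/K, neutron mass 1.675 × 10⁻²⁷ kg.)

KE = (3/2)k_BT = 1.5 × 1.381 × 10⁻²³ × 2340 = 4.847 × 10⁻²⁰ J.
p = √(2mKE) = √(2 × 1.675 × 10⁻²⁷ × 4.847 × 10⁻²⁰) = 1.274 × 10⁻²³ kg·m/s.
λ = h/p = 5.20 × 10⁻¹¹ m = 52.0 pm.

λ = 52.0 pm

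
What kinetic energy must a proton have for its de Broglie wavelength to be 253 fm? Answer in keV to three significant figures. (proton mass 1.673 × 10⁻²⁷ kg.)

p = h/λ = 6.626 × 10⁻³⁴ / 2.530 × 10⁻¹³ = 2.619 × 10⁻²¹ kg·m/s.
KE = p²/(2m) = (2.619 × 10⁻²¹)² / (2 × 1.673 × 10⁻²⁷) = 2.050 × 10⁻¹⁵ J = 12.8 keV.

KE = 12.8 keV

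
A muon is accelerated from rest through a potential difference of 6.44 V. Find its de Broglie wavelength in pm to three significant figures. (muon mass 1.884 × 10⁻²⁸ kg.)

λ = 33.6 pm

KE = eV = 1.602 × 10⁻¹⁹ × 6.440 = 1.032 × 10⁻¹⁸ J.
p = √(2mKE) = √(2 × 1.884 × 10⁻²⁸ × 1.032 × 10⁻¹⁸) = 1.972 × 10⁻²³ kg·m/s.
λ = h/p = 6.626 × 10⁻³⁴ / 1.972 × 10⁻²³ = 3.36 × 10⁻¹¹ m = 33.6 pm.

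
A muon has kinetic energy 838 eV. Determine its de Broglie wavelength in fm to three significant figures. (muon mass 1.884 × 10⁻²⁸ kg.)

λ = 2950 fm

KE = 838 eV = 1.342 × 10⁻¹⁶ J.
p = √(2mKE) = √(2 × 1.884 × 10⁻²⁸ × 1.342 × 10⁻¹⁶) = 2.249 × 10⁻²² kg·m/s.
λ = h/p = 6.626 × 10⁻³⁴ / 2.249 × 10⁻²² = 2.95 × 10⁻¹² m = 2950 fm.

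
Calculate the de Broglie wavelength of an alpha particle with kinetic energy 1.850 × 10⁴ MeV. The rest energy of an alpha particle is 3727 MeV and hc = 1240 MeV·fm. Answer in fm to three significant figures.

λ = 0.0566 fm

Total energy E = KE + m₀c² = 1.850 × 10⁴ + 3727 = 22227 MeV.
(pc)² = E² − (m₀c²)² = (22227)² − (3727)² = 4.801 × 10⁸ MeV², so pc = 2.191 × 10⁴ MeV.
λ = hc/(pc) = 1240 MeV·fm / 2.191 × 10⁴ MeV = 0.0566 fm.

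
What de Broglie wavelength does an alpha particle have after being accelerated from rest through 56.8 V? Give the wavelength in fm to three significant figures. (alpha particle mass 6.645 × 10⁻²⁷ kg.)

KE = 2eV = 2 × 1.602 × 10⁻¹⁹ × 56.80 = 1.820 × 10⁻¹⁷ J.
p = √(2mKE) = √(2 × 6.645 × 10⁻²⁷ × 1.820 × 10⁻¹⁷) = 4.918 × 10⁻²² kg·m/s.
λ = h/p = 6.626 × 10⁻³⁴ / 4.918 × 10⁻²² = 1.35 × 10⁻¹² m = 1350 fm.

λ = 1350 fm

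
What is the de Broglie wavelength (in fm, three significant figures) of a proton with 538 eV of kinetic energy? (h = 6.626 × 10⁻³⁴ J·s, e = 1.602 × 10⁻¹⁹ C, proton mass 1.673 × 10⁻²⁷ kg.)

KE = 538 eV = 8.619 × 10⁻¹⁷ J.
p = √(2mKE) = √(2 × 1.673 × 10⁻²⁷ × 8.619 × 10⁻¹⁷) = 5.370 × 10⁻²² kg·m/s.
λ = h/p = 6.626 × 10⁻³⁴ / 5.370 × 10⁻²² = 1.23 × 10⁻¹² m = 1230 fm.

λ = 1230 fm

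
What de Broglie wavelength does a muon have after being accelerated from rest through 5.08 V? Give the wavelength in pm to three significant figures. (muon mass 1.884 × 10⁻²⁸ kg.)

λ = 37.8 pm

KE = eV = 1.602 × 10⁻¹⁹ × 5.080 = 8.138 × 10⁻¹⁹ J.
p = √(2mKE) = √(2 × 1.884 × 10⁻²⁸ × 8.138 × 10⁻¹⁹) = 1.751 × 10⁻²³ kg·m/s.
λ = h/p = 6.626 × 10⁻³⁴ / 1.751 × 10⁻²³ = 3.78 × 10⁻¹¹ m = 37.8 pm.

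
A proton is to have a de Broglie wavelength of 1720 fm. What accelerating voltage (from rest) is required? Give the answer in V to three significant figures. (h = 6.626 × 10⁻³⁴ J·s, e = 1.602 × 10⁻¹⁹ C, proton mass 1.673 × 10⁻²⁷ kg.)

p = h/λ = 6.626 × 10⁻³⁴ / 1.720 × 10⁻¹² = 3.852 × 10⁻²² kg·m/s.
KE = p²/(2m) = 4.435 × 10⁻¹⁷ J.
V = KE/e = 4.435 × 10⁻¹⁷ / (1.602 × 10⁻¹⁹) = 277 V.

V = 277 V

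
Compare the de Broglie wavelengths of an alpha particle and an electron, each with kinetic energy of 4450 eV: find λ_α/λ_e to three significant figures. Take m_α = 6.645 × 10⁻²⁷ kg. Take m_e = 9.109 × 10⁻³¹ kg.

At fixed KE, p = √(2mKE) so λ = h/p ∝ 1/√m.
λ_α/λ_e = √(m_e/m_α) = √(9.109 × 10⁻³¹/6.645 × 10⁻²⁷) = √(1.371 × 10⁻⁴) = 0.0117.

λ_α/λ_e = 0.0117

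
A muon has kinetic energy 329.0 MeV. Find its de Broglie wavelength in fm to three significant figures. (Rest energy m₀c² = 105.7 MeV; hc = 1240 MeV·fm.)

Total energy E = KE + m₀c² = 329.0 + 105.7 = 434.7 MeV.
(pc)² = E² − (m₀c²)² = (434.7)² − (105.7)² = 1.778 × 10⁵ MeV², so pc = 421.7 MeV.
λ = hc/(pc) = 1240 MeV·fm / 421.7 MeV = 2.94 fm.

λ = 2.94 fm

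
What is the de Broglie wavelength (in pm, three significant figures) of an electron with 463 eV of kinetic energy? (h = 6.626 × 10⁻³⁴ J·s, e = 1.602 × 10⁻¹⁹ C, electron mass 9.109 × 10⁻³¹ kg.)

KE = 463 eV = 7.417 × 10⁻¹⁷ J.
p = √(2mKE) = √(2 × 9.109 × 10⁻³¹ × 7.417 × 10⁻¹⁷) = 1.162 × 10⁻²³ kg·m/s.
λ = h/p = 6.626 × 10⁻³⁴ / 1.162 × 10⁻²³ = 5.70 × 10⁻¹¹ m = 57.0 pm.

λ = 57.0 pm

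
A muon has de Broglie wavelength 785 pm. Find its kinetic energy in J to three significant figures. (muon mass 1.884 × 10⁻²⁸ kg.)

KE = 1.89 × 10⁻²¹ J

p = h/λ = 6.626 × 10⁻³⁴ / 7.850 × 10⁻¹⁰ = 8.441 × 10⁻²⁵ kg·m/s.
KE = p²/(2m) = (8.441 × 10⁻²⁵)² / (2 × 1.884 × 10⁻²⁸) = 1.891 × 10⁻²¹ J = 1.89 × 10⁻²¹ J.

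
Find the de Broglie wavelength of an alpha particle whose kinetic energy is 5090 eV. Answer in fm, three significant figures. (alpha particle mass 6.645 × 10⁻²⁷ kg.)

KE = 5090 eV = 8.154 × 10⁻¹⁶ J.
p = √(2mKE) = √(2 × 6.645 × 10⁻²⁷ × 8.154 × 10⁻¹⁶) = 3.292 × 10⁻²¹ kg·m/s.
λ = h/p = 6.626 × 10⁻³⁴ / 3.292 × 10⁻²¹ = 2.01 × 10⁻¹³ m = 201 fm.

λ = 201 fm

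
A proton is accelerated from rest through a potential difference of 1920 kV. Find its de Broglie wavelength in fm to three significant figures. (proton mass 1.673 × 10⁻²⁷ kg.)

λ = 20.7 fm

KE = eV = 1.602 × 10⁻¹⁹ × 1.920 × 10⁶ = 3.076 × 10⁻¹³ J.
p = √(2mKE) = √(2 × 1.673 × 10⁻²⁷ × 3.076 × 10⁻¹³) = 3.208 × 10⁻²⁰ kg·m/s.
λ = h/p = 6.626 × 10⁻³⁴ / 3.208 × 10⁻²⁰ = 2.07 × 10⁻¹⁴ m = 20.7 fm.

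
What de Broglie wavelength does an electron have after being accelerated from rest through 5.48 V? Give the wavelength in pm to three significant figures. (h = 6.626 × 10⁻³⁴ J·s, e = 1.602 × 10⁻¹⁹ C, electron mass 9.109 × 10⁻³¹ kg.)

λ = 524 pm

KE = eV = 1.602 × 10⁻¹⁹ × 5.480 = 8.779 × 10⁻¹⁹ J.
p = √(2mKE) = √(2 × 9.109 × 10⁻³¹ × 8.779 × 10⁻¹⁹) = 1.265 × 10⁻²⁴ kg·m/s.
λ = h/p = 6.626 × 10⁻³⁴ / 1.265 × 10⁻²⁴ = 5.24 × 10⁻¹⁰ m = 524 pm.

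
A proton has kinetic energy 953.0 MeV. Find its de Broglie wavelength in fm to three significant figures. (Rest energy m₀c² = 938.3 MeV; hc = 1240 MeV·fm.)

λ = 0.755 fm

Total energy E = KE + m₀c² = 953.0 + 938.3 = 1891.3 MeV.
(pc)² = E² − (m₀c²)² = (1891.3)² − (938.3)² = 2.697 × 10⁶ MeV², so pc = 1642 MeV.
λ = hc/(pc) = 1240 MeV·fm / 1642 MeV = 0.755 fm.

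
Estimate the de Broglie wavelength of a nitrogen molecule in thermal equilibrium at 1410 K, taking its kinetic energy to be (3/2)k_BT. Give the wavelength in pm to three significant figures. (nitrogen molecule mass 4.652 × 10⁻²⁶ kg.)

λ = 12.7 pm

KE = (3/2)k_BT = 1.5 × 1.381 × 10⁻²³ × 1410 = 2.921 × 10⁻²⁰ J.
p = √(2mKE) = √(2 × 4.652 × 10⁻²⁶ × 2.921 × 10⁻²⁰) = 5.213 × 10⁻²³ kg·m/s.
λ = h/p = 1.27 × 10⁻¹¹ m = 12.7 pm.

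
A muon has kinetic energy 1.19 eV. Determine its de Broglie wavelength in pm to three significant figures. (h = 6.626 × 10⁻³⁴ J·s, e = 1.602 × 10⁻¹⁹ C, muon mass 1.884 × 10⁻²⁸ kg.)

λ = 78.2 pm

KE = 1.19 eV = 1.906 × 10⁻¹⁹ J.
p = √(2mKE) = √(2 × 1.884 × 10⁻²⁸ × 1.906 × 10⁻¹⁹) = 8.475 × 10⁻²⁴ kg·m/s.
λ = h/p = 6.626 × 10⁻³⁴ / 8.475 × 10⁻²⁴ = 7.82 × 10⁻¹¹ m = 78.2 pm.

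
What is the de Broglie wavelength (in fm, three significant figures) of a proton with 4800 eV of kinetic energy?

λ = 413 fm

KE = 4800 eV = 7.690 × 10⁻¹⁶ J.
p = √(2mKE) = √(2 × 1.673 × 10⁻²⁷ × 7.690 × 10⁻¹⁶) = 1.604 × 10⁻²¹ kg·m/s.
λ = h/p = 6.626 × 10⁻³⁴ / 1.604 × 10⁻²¹ = 4.13 × 10⁻¹³ m = 413 fm.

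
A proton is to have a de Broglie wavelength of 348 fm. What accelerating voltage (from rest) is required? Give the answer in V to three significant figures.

p = h/λ = 6.626 × 10⁻³⁴ / 3.480 × 10⁻¹³ = 1.904 × 10⁻²¹ kg·m/s.
KE = p²/(2m) = 1.083 × 10⁻¹⁵ J.
V = KE/e = 1.083 × 10⁻¹⁵ / (1.602 × 10⁻¹⁹) = 6760 V.

V = 6760 V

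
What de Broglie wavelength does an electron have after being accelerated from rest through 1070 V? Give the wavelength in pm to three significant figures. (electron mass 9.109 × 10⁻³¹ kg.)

KE = eV = 1.602 × 10⁻¹⁹ × 1070 = 1.714 × 10⁻¹⁶ J.
p = √(2mKE) = √(2 × 9.109 × 10⁻³¹ × 1.714 × 10⁻¹⁶) = 1.767 × 10⁻²³ kg·m/s.
λ = h/p = 6.626 × 10⁻³⁴ / 1.767 × 10⁻²³ = 3.75 × 10⁻¹¹ m = 37.5 pm.

λ = 37.5 pm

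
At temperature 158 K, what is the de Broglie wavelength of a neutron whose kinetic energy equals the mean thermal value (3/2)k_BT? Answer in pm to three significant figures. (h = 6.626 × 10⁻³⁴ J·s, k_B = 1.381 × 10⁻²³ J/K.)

λ = 200 pm

KE = (3/2)k_BT = 1.5 × 1.381 × 10⁻²³ × 158 = 3.273 × 10⁻²¹ J.
p = √(2mKE) = √(2 × 1.675 × 10⁻²⁷ × 3.273 × 10⁻²¹) = 3.311 × 10⁻²⁴ kg·m/s.
λ = h/p = 2.00 × 10⁻¹⁰ m = 200 pm.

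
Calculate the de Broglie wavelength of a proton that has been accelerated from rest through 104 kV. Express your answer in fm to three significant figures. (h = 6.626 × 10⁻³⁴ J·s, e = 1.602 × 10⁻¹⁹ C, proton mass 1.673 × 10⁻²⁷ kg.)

KE = eV = 1.602 × 10⁻¹⁹ × 1.040 × 10⁵ = 1.666 × 10⁻¹⁴ J.
p = √(2mKE) = √(2 × 1.673 × 10⁻²⁷ × 1.666 × 10⁻¹⁴) = 7.466 × 10⁻²¹ kg·m/s.
λ = h/p = 6.626 × 10⁻³⁴ / 7.466 × 10⁻²¹ = 8.87 × 10⁻¹⁴ m = 88.7 fm.

λ = 88.7 fm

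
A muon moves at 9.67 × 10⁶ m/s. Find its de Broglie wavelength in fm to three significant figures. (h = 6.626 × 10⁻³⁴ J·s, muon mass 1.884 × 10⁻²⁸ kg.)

p = mv = 1.884 × 10⁻²⁸ × 9.67 × 10⁶ = 1.822 × 10⁻²¹ kg·m/s.
λ = h/p = 6.626 × 10⁻³⁴ / 1.822 × 10⁻²¹ = 3.64 × 10⁻¹³ m = 364 fm.

λ = 364 fm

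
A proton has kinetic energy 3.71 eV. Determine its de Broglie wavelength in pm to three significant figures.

KE = 3.71 eV = 5.943 × 10⁻¹⁹ J.
p = √(2mKE) = √(2 × 1.673 × 10⁻²⁷ × 5.943 × 10⁻¹⁹) = 4.459 × 10⁻²³ kg·m/s.
λ = h/p = 6.626 × 10⁻³⁴ / 4.459 × 10⁻²³ = 1.49 × 10⁻¹¹ m = 14.9 pm.

λ = 14.9 pm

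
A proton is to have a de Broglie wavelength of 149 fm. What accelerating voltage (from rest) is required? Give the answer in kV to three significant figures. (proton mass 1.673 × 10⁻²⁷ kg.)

p = h/λ = 6.626 × 10⁻³⁴ / 1.490 × 10⁻¹³ = 4.447 × 10⁻²¹ kg·m/s.
KE = p²/(2m) = 5.910 × 10⁻¹⁵ J.
V = KE/e = 5.910 × 10⁻¹⁵ / (1.602 × 10⁻¹⁹) = 36.9 kV.

V = 36.9 kV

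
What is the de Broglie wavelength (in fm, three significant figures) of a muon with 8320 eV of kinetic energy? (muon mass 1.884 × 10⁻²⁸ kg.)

λ = 935 fm

KE = 8320 eV = 1.333 × 10⁻¹⁵ J.
p = √(2mKE) = √(2 × 1.884 × 10⁻²⁸ × 1.333 × 10⁻¹⁵) = 7.087 × 10⁻²² kg·m/s.
λ = h/p = 6.626 × 10⁻³⁴ / 7.087 × 10⁻²² = 9.35 × 10⁻¹³ m = 935 fm.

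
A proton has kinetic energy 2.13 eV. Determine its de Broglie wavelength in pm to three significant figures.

λ = 19.6 pm

KE = 2.13 eV = 3.412 × 10⁻¹⁹ J.
p = √(2mKE) = √(2 × 1.673 × 10⁻²⁷ × 3.412 × 10⁻¹⁹) = 3.379 × 10⁻²³ kg·m/s.
λ = h/p = 6.626 × 10⁻³⁴ / 3.379 × 10⁻²³ = 1.96 × 10⁻¹¹ m = 19.6 pm.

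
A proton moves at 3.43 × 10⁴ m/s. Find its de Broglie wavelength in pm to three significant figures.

λ = 11.5 pm

p = mv = 1.673 × 10⁻²⁷ × 3.43 × 10⁴ = 5.738 × 10⁻²³ kg·m/s.
λ = h/p = 6.626 × 10⁻³⁴ / 5.738 × 10⁻²³ = 1.15 × 10⁻¹¹ m = 11.5 pm.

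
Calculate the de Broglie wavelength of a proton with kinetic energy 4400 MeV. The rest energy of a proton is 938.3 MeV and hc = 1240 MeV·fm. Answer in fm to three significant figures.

λ = 0.236 fm

Total energy E = KE + m₀c² = 4400 + 938.3 = 5338.3 MeV.
(pc)² = E² − (m₀c²)² = (5338.3)² − (938.3)² = 2.762 × 10⁷ MeV², so pc = 5255 MeV.
λ = hc/(pc) = 1240 MeV·fm / 5255 MeV = 0.236 fm.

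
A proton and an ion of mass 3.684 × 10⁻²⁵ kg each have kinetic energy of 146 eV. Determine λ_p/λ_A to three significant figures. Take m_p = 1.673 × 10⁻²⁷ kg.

At fixed KE, p = √(2mKE) so λ = h/p ∝ 1/√m.
λ_p/λ_A = √(m_A/m_p) = √(3.684 × 10⁻²⁵/1.673 × 10⁻²⁷) = √(220.2) = 14.8.

λ_p/λ_A = 14.8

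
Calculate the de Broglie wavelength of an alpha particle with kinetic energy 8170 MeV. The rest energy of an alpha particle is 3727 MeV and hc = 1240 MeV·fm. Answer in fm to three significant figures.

λ = 0.110 fm

Total energy E = KE + m₀c² = 8170 + 3727 = 11897 MeV.
(pc)² = E² − (m₀c²)² = (11897)² − (3727)² = 1.276 × 10⁸ MeV², so pc = 1.130 × 10⁴ MeV.
λ = hc/(pc) = 1240 MeV·fm / 1.130 × 10⁴ MeV = 0.110 fm.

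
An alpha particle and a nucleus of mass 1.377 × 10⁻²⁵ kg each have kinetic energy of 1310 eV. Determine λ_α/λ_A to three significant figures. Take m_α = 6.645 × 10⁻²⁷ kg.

At fixed KE, p = √(2mKE) so λ = h/p ∝ 1/√m.
λ_α/λ_A = √(m_A/m_α) = √(1.377 × 10⁻²⁵/6.645 × 10⁻²⁷) = √(20.72) = 4.55.

λ_α/λ_A = 4.55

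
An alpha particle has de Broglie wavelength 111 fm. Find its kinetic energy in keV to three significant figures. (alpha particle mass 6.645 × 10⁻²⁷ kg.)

p = h/λ = 6.626 × 10⁻³⁴ / 1.110 × 10⁻¹³ = 5.969 × 10⁻²¹ kg·m/s.
KE = p²/(2m) = (5.969 × 10⁻²¹)² / (2 × 6.645 × 10⁻²⁷) = 2.681 × 10⁻¹⁵ J = 16.7 keV.

KE = 16.7 keV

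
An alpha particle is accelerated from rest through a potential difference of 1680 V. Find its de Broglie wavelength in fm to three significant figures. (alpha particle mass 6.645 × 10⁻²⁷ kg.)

KE = 2eV = 2 × 1.602 × 10⁻¹⁹ × 1680 = 5.383 × 10⁻¹⁶ J.
p = √(2mKE) = √(2 × 6.645 × 10⁻²⁷ × 5.383 × 10⁻¹⁶) = 2.675 × 10⁻²¹ kg·m/s.
λ = h/p = 6.626 × 10⁻³⁴ / 2.675 × 10⁻²¹ = 2.48 × 10⁻¹³ m = 248 fm.

λ = 248 fm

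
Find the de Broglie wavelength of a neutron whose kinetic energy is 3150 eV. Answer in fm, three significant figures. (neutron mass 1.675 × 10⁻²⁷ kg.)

λ = 510 fm

KE = 3150 eV = 5.046 × 10⁻¹⁶ J.
p = √(2mKE) = √(2 × 1.675 × 10⁻²⁷ × 5.046 × 10⁻¹⁶) = 1.300 × 10⁻²¹ kg·m/s.
λ = h/p = 6.626 × 10⁻³⁴ / 1.300 × 10⁻²¹ = 5.10 × 10⁻¹³ m = 510 fm.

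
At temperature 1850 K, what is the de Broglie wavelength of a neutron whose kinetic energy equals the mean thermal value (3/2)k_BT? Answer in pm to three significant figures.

λ = 58.5 pm

KE = (3/2)k_BT = 1.5 × 1.381 × 10⁻²³ × 1850 = 3.832 × 10⁻²⁰ J.
p = √(2mKE) = √(2 × 1.675 × 10⁻²⁷ × 3.832 × 10⁻²⁰) = 1.133 × 10⁻²³ kg·m/s.
λ = h/p = 5.85 × 10⁻¹¹ m = 58.5 pm.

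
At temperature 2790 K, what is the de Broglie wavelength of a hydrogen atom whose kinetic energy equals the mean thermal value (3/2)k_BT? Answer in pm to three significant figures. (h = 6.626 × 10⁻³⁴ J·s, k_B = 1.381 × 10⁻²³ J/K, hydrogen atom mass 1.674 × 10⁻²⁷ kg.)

λ = 47.6 pm

KE = (3/2)k_BT = 1.5 × 1.381 × 10⁻²³ × 2790 = 5.779 × 10⁻²⁰ J.
p = √(2mKE) = √(2 × 1.674 × 10⁻²⁷ × 5.779 × 10⁻²⁰) = 1.391 × 10⁻²³ kg·m/s.
λ = h/p = 4.76 × 10⁻¹¹ m = 47.6 pm.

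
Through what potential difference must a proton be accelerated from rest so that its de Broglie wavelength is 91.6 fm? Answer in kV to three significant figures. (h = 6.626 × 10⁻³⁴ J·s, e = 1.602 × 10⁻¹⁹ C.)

V = 97.6 kV

p = h/λ = 6.626 × 10⁻³⁴ / 9.160 × 10⁻¹⁴ = 7.234 × 10⁻²¹ kg·m/s.
KE = p²/(2m) = 1.564 × 10⁻¹⁴ J.
V = KE/e = 1.564 × 10⁻¹⁴ / (1.602 × 10⁻¹⁹) = 97.6 kV.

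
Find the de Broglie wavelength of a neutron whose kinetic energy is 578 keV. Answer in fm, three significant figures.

KE = 578 keV = 9.260 × 10⁻¹⁴ J.
p = √(2mKE) = √(2 × 1.675 × 10⁻²⁷ × 9.260 × 10⁻¹⁴) = 1.761 × 10⁻²⁰ kg·m/s.
λ = h/p = 6.626 × 10⁻³⁴ / 1.761 × 10⁻²⁰ = 3.76 × 10⁻¹⁴ m = 37.6 fm.

λ = 37.6 fm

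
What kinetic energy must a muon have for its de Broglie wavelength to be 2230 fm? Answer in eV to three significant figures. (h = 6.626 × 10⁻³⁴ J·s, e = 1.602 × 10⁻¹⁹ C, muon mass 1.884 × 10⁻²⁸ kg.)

p = h/λ = 6.626 × 10⁻³⁴ / 2.230 × 10⁻¹² = 2.971 × 10⁻²² kg·m/s.
KE = p²/(2m) = (2.971 × 10⁻²²)² / (2 × 1.884 × 10⁻²⁸) = 2.343 × 10⁻¹⁶ J = 1460 eV.

KE = 1460 eV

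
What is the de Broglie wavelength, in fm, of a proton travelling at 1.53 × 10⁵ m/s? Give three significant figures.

p = mv = 1.673 × 10⁻²⁷ × 1.53 × 10⁵ = 2.560 × 10⁻²² kg·m/s.
λ = h/p = 6.626 × 10⁻³⁴ / 2.560 × 10⁻²² = 2.59 × 10⁻¹² m = 2590 fm.

λ = 2590 fm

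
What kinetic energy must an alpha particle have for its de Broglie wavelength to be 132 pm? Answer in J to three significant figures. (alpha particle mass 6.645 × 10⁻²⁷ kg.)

p = h/λ = 6.626 × 10⁻³⁴ / 1.320 × 10⁻¹⁰ = 5.020 × 10⁻²⁴ kg·m/s.
KE = p²/(2m) = (5.020 × 10⁻²⁴)² / (2 × 6.645 × 10⁻²⁷) = 1.896 × 10⁻²¹ J = 1.90 × 10⁻²¹ J.

KE = 1.90 × 10⁻²¹ J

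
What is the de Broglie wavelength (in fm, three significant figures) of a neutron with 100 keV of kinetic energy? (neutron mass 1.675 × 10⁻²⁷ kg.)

λ = 90.4 fm

KE = 100 keV = 1.602 × 10⁻¹⁴ J.
p = √(2mKE) = √(2 × 1.675 × 10⁻²⁷ × 1.602 × 10⁻¹⁴) = 7.326 × 10⁻²¹ kg·m/s.
λ = h/p = 6.626 × 10⁻³⁴ / 7.326 × 10⁻²¹ = 9.04 × 10⁻¹⁴ m = 90.4 fm.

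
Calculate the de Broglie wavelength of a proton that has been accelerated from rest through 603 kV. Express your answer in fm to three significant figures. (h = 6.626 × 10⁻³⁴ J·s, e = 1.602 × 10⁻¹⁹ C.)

λ = 36.9 fm

KE = eV = 1.602 × 10⁻¹⁹ × 6.030 × 10⁵ = 9.660 × 10⁻¹⁴ J.
p = √(2mKE) = √(2 × 1.673 × 10⁻²⁷ × 9.660 × 10⁻¹⁴) = 1.798 × 10⁻²⁰ kg·m/s.
λ = h/p = 6.626 × 10⁻³⁴ / 1.798 × 10⁻²⁰ = 3.69 × 10⁻¹⁴ m = 36.9 fm.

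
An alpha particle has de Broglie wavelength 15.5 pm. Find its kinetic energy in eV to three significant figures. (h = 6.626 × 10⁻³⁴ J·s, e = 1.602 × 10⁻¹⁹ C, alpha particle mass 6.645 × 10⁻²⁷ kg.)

KE = 0.858 eV

p = h/λ = 6.626 × 10⁻³⁴ / 1.550 × 10⁻¹¹ = 4.275 × 10⁻²³ kg·m/s.
KE = p²/(2m) = (4.275 × 10⁻²³)² / (2 × 6.645 × 10⁻²⁷) = 1.375 × 10⁻¹⁹ J = 0.858 eV.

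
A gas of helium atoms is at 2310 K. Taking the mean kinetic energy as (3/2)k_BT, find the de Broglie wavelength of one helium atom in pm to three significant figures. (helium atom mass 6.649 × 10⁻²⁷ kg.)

KE = (3/2)k_BT = 1.5 × 1.381 × 10⁻²³ × 2310 = 4.785 × 10⁻²⁰ J.
p = √(2mKE) = √(2 × 6.649 × 10⁻²⁷ × 4.785 × 10⁻²⁰) = 2.523 × 10⁻²³ kg·m/s.
λ = h/p = 2.63 × 10⁻¹¹ m = 26.3 pm.

λ = 26.3 pm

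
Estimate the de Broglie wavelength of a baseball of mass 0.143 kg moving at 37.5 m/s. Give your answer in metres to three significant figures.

p = mv = 0.143 × 37.5 = 5.363 kg·m/s.
λ = h/p = 6.626 × 10⁻³⁴ / 5.363 = 1.24 × 10⁻³⁴ m.

λ = 1.24 × 10⁻³⁴ m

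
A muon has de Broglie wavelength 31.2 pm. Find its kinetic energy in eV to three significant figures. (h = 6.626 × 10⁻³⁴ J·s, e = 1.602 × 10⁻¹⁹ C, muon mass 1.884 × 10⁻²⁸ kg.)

KE = 7.47 eV

p = h/λ = 6.626 × 10⁻³⁴ / 3.120 × 10⁻¹¹ = 2.124 × 10⁻²³ kg·m/s.
KE = p²/(2m) = (2.124 × 10⁻²³)² / (2 × 1.884 × 10⁻²⁸) = 1.197 × 10⁻¹⁸ J = 7.47 eV.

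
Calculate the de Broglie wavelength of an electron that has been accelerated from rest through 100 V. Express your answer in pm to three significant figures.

KE = eV = 1.602 × 10⁻¹⁹ × 100.0 = 1.602 × 10⁻¹⁷ J.
p = √(2mKE) = √(2 × 9.109 × 10⁻³¹ × 1.602 × 10⁻¹⁷) = 5.402 × 10⁻²⁴ kg·m/s.
λ = h/p = 6.626 × 10⁻³⁴ / 5.402 × 10⁻²⁴ = 1.23 × 10⁻¹⁰ m = 123 pm.

λ = 123 pm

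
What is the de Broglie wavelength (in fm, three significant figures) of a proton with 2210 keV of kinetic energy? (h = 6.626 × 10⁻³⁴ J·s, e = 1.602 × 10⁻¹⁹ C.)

λ = 19.3 fm

KE = 2210 keV = 3.540 × 10⁻¹³ J.
p = √(2mKE) = √(2 × 1.673 × 10⁻²⁷ × 3.540 × 10⁻¹³) = 3.442 × 10⁻²⁰ kg·m/s.
λ = h/p = 6.626 × 10⁻³⁴ / 3.442 × 10⁻²⁰ = 1.93 × 10⁻¹⁴ m = 19.3 fm.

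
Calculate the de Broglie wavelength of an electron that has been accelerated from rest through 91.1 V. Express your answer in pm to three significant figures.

λ = 129 pm

KE = eV = 1.602 × 10⁻¹⁹ × 91.10 = 1.459 × 10⁻¹⁷ J.
p = √(2mKE) = √(2 × 9.109 × 10⁻³¹ × 1.459 × 10⁻¹⁷) = 5.156 × 10⁻²⁴ kg·m/s.
λ = h/p = 6.626 × 10⁻³⁴ / 5.156 × 10⁻²⁴ = 1.29 × 10⁻¹⁰ m = 129 pm.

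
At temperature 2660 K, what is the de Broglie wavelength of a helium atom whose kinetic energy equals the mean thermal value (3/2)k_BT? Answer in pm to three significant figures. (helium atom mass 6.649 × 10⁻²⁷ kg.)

KE = (3/2)k_BT = 1.5 × 1.381 × 10⁻²³ × 2660 = 5.510 × 10⁻²⁰ J.
p = √(2mKE) = √(2 × 6.649 × 10⁻²⁷ × 5.510 × 10⁻²⁰) = 2.707 × 10⁻²³ kg·m/s.
λ = h/p = 2.45 × 10⁻¹¹ m = 24.5 pm.

λ = 24.5 pm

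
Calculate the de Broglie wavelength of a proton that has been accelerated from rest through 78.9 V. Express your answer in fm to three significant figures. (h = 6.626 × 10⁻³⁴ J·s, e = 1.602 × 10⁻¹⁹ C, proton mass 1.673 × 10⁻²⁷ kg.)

λ = 3220 fm

KE = eV = 1.602 × 10⁻¹⁹ × 78.90 = 1.264 × 10⁻¹⁷ J.
p = √(2mKE) = √(2 × 1.673 × 10⁻²⁷ × 1.264 × 10⁻¹⁷) = 2.057 × 10⁻²² kg·m/s.
λ = h/p = 6.626 × 10⁻³⁴ / 2.057 × 10⁻²² = 3.22 × 10⁻¹² m = 3220 fm.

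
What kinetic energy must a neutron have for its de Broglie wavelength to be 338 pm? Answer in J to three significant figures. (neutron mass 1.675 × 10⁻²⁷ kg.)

KE = 1.15 × 10⁻²¹ J

p = h/λ = 6.626 × 10⁻³⁴ / 3.380 × 10⁻¹⁰ = 1.960 × 10⁻²⁴ kg·m/s.
KE = p²/(2m) = (1.960 × 10⁻²⁴)² / (2 × 1.675 × 10⁻²⁷) = 1.147 × 10⁻²¹ J = 1.15 × 10⁻²¹ J.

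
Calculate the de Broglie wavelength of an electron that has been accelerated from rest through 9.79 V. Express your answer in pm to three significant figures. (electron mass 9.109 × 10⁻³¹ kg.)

KE = eV = 1.602 × 10⁻¹⁹ × 9.790 = 1.568 × 10⁻¹⁸ J.
p = √(2mKE) = √(2 × 9.109 × 10⁻³¹ × 1.568 × 10⁻¹⁸) = 1.690 × 10⁻²⁴ kg·m/s.
λ = h/p = 6.626 × 10⁻³⁴ / 1.690 × 10⁻²⁴ = 3.92 × 10⁻¹⁰ m = 392 pm.

λ = 392 pm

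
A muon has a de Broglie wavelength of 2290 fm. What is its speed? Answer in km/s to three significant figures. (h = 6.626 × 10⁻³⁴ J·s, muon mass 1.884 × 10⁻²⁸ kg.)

v = 1540 km/s

p = h/λ = 6.626 × 10⁻³⁴ / 2.290 × 10⁻¹² = 2.893 × 10⁻²² kg·m/s.
v = p/m = 2.893 × 10⁻²² / 1.884 × 10⁻²⁸ = 1.54 × 10⁶ m/s = 1540 km/s.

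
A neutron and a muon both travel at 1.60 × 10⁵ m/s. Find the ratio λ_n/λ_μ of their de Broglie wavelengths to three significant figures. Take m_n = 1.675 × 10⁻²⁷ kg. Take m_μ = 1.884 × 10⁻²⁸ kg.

λ_n/λ_μ = 0.112

At fixed v, p = mv so λ = h/(mv) ∝ 1/m.
λ_n/λ_μ = m_μ/m_n = 1.884 × 10⁻²⁸/1.675 × 10⁻²⁷ = 0.112.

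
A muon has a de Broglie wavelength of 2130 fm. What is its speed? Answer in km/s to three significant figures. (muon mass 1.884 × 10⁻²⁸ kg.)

p = h/λ = 6.626 × 10⁻³⁴ / 2.130 × 10⁻¹² = 3.111 × 10⁻²² kg·m/s.
v = p/m = 3.111 × 10⁻²² / 1.884 × 10⁻²⁸ = 1.65 × 10⁶ m/s = 1650 km/s.

v = 1650 km/s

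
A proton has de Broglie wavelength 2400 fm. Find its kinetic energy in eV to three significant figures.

p = h/λ = 6.626 × 10⁻³⁴ / 2.400 × 10⁻¹² = 2.761 × 10⁻²² kg·m/s.
KE = p²/(2m) = (2.761 × 10⁻²²)² / (2 × 1.673 × 10⁻²⁷) = 2.278 × 10⁻¹⁷ J = 142 eV.

KE = 142 eV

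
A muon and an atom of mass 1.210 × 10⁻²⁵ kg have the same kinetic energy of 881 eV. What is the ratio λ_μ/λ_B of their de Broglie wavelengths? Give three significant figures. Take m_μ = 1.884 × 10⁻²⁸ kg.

At fixed KE, p = √(2mKE) so λ = h/p ∝ 1/√m.
λ_μ/λ_B = √(m_B/m_μ) = √(1.210 × 10⁻²⁵/1.884 × 10⁻²⁸) = √(642.3) = 25.3.

λ_μ/λ_B = 25.3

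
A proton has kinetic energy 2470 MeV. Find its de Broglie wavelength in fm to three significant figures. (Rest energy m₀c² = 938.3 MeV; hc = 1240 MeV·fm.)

λ = 0.378 fm

Total energy E = KE + m₀c² = 2470 + 938.3 = 3408.3 MeV.
(pc)² = E² − (m₀c²)² = (3408.3)² − (938.3)² = 1.074 × 10⁷ MeV², so pc = 3277 MeV.
λ = hc/(pc) = 1240 MeV·fm / 3277 MeV = 0.378 fm.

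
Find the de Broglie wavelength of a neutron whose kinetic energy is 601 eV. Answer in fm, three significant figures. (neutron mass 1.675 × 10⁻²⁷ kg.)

KE = 601 eV = 9.628 × 10⁻¹⁷ J.
p = √(2mKE) = √(2 × 1.675 × 10⁻²⁷ × 9.628 × 10⁻¹⁷) = 5.679 × 10⁻²² kg·m/s.
λ = h/p = 6.626 × 10⁻³⁴ / 5.679 × 10⁻²² = 1.17 × 10⁻¹² m = 1170 fm.

λ = 1170 fm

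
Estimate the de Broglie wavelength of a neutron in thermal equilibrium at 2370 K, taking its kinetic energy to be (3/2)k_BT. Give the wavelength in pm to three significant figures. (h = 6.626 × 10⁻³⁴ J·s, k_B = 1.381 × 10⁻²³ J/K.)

KE = (3/2)k_BT = 1.5 × 1.381 × 10⁻²³ × 2370 = 4.909 × 10⁻²⁰ J.
p = √(2mKE) = √(2 × 1.675 × 10⁻²⁷ × 4.909 × 10⁻²⁰) = 1.282 × 10⁻²³ kg·m/s.
λ = h/p = 5.17 × 10⁻¹¹ m = 51.7 pm.

λ = 51.7 pm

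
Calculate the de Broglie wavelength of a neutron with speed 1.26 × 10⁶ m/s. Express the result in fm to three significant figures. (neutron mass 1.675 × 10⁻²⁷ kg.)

p = mv = 1.675 × 10⁻²⁷ × 1.26 × 10⁶ = 2.111 × 10⁻²¹ kg·m/s.
λ = h/p = 6.626 × 10⁻³⁴ / 2.111 × 10⁻²¹ = 3.14 × 10⁻¹³ m = 314 fm.

λ = 314 fm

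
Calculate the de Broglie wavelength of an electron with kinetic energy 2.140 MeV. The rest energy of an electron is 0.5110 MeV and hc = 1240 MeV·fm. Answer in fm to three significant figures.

Total energy E = KE + m₀c² = 2.140 + 0.5110 = 2.6510 MeV.
(pc)² = E² − (m₀c²)² = (2.6510)² − (0.5110)² = 6.767 MeV², so pc = 2.601 MeV.
λ = hc/(pc) = 1240 MeV·fm / 2.601 MeV = 477 fm.

λ = 477 fm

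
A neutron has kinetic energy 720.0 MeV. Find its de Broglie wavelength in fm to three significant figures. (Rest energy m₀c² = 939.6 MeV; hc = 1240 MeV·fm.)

Total energy E = KE + m₀c² = 720.0 + 939.6 = 1659.6 MeV.
(pc)² = E² − (m₀c²)² = (1659.6)² − (939.6)² = 1.871 × 10⁶ MeV², so pc = 1368 MeV.
λ = hc/(pc) = 1240 MeV·fm / 1368 MeV = 0.906 fm.

λ = 0.906 fm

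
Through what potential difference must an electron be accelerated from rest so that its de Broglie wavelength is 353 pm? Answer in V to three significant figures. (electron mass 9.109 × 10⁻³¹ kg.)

V = 12.1 V

p = h/λ = 6.626 × 10⁻³⁴ / 3.530 × 10⁻¹⁰ = 1.877 × 10⁻²⁴ kg·m/s.
KE = p²/(2m) = 1.934 × 10⁻¹⁸ J.
V = KE/e = 1.934 × 10⁻¹⁸ / (1.602 × 10⁻¹⁹) = 12.1 V.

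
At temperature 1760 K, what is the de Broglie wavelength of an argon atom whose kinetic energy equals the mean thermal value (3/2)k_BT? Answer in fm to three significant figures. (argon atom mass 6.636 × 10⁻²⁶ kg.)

λ = 9530 fm

KE = (3/2)k_BT = 1.5 × 1.381 × 10⁻²³ × 1760 = 3.646 × 10⁻²⁰ J.
p = √(2mKE) = √(2 × 6.636 × 10⁻²⁶ × 3.646 × 10⁻²⁰) = 6.956 × 10⁻²³ kg·m/s.
λ = h/p = 9.53 × 10⁻¹² m = 9530 fm.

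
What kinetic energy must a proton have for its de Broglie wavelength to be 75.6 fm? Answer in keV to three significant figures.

KE = 143 keV

p = h/λ = 6.626 × 10⁻³⁴ / 7.560 × 10⁻¹⁴ = 8.765 × 10⁻²¹ kg·m/s.
KE = p²/(2m) = (8.765 × 10⁻²¹)² / (2 × 1.673 × 10⁻²⁷) = 2.296 × 10⁻¹⁴ J = 143 keV.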